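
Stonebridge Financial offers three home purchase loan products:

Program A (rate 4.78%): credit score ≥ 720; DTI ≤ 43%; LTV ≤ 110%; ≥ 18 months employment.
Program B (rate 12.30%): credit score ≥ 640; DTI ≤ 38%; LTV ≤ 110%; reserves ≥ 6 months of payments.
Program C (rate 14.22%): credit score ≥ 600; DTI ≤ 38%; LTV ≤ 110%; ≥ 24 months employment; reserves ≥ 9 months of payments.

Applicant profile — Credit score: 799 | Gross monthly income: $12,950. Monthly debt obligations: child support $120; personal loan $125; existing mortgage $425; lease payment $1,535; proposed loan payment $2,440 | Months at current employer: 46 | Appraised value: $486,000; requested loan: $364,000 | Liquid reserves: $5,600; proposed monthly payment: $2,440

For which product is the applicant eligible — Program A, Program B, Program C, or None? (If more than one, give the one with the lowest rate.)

Total debts = (120 + 125 + 425 + 1,535 + 2,440) = 4,645; DTI = 4,645/12,950 = 35.9%.
LTV = 364,000/486,000 = 74.9%.
Reserves = 5,600/2,440 = 2.3 months.
Program A: score 799 ≥ 720; DTI 35.9% ≤ 43%; LTV 74.9% ≤ 110%; employment 46 ≥ 18 mo → qualifies.
Program B: score 799 ≥ 640; DTI 35.9% ≤ 38%; LTV 74.9% ≤ 110%; reserves 2.3 < 6 mo → does not qualify.
Program C: score 799 ≥ 600; DTI 35.9% ≤ 38%; LTV 74.9% ≤ 110%; employment 46 ≥ 24 mo; reserves 2.3 < 9 mo → does not qualify.

Program A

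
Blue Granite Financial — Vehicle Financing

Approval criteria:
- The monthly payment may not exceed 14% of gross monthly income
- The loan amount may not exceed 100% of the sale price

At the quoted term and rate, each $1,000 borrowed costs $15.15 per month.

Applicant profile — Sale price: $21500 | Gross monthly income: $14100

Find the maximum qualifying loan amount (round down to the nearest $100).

Payment cap: 14% × $14,100 = $1,974/month.
At $15.15 per $1,000, that supports 1,974/15.15 × 1,000 ≈ $130,297 → $130,200.
LTV cap: 100% × $21,500 = $21,500 → $21,500.
Binding constraint: loan-to-value.

$21,500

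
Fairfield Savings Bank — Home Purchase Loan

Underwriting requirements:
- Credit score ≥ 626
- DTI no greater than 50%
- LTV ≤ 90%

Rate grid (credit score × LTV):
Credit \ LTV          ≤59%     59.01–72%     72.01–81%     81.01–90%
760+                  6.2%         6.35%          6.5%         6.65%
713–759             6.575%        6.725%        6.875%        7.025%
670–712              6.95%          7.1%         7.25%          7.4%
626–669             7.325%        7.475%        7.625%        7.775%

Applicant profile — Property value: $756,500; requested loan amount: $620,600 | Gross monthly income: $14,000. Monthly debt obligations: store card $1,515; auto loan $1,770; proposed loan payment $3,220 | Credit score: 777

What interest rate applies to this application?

6.65%

Credit score 777 ≥ 626; Total monthly debts = (1,515 + 1,770 + 3,220) = 6,505. DTI = 6,505/14,000 = 46.5% ≤ 50%
LTV: 620,600 ÷ 756,500 = 82%, within 90% cap
Row: 777 falls in 760+. Column: 82% falls in 81.01–90%. Rate = 6.65%.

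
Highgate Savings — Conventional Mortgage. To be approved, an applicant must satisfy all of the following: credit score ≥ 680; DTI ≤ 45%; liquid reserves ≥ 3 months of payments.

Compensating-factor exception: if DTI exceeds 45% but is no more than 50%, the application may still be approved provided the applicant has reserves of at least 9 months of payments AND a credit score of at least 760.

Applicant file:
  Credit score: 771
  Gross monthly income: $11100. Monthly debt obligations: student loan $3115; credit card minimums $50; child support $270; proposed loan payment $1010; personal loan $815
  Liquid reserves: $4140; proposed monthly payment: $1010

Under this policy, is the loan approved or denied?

Credit score 771 ≥ 680 (meets base)
Total debts = (3,115 + 50 + 270 + 1,010 + 815) = 5,260. DTI = 5,260/11,100 = 47.4% > 45% — standard DTI limit exceeded.
Liquid reserves cover 4,140/1,010 = 4.1 months — ≥ 3 required
47.4% falls in the override range (45%–50%), so the compensating-factor test applies.
Reserves 4.1 < 9 months; credit score 771 ≥ 760.
Override conditions not both satisfied; exception does not apply.

Denied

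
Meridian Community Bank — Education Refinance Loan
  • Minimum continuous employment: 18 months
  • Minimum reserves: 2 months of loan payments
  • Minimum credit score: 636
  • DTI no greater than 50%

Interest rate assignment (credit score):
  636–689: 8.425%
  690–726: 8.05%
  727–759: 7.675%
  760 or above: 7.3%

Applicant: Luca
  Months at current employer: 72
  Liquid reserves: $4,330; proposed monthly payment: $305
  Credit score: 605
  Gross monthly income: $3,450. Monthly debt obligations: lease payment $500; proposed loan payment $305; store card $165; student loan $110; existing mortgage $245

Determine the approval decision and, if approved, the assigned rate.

Credit score 605 < 636 (below minimum)
Employment 72 ≥ 18 months
Reserves: 4,330 ÷ 305 = 14.2 months (meets 2-month minimum)
Total monthly debts = (500 + 305 + 165 + 110 + 245) = 1,325. DTI = 1,325/3,450 = 38.4% ≤ 50%
Not all requirements met → denied.

Denied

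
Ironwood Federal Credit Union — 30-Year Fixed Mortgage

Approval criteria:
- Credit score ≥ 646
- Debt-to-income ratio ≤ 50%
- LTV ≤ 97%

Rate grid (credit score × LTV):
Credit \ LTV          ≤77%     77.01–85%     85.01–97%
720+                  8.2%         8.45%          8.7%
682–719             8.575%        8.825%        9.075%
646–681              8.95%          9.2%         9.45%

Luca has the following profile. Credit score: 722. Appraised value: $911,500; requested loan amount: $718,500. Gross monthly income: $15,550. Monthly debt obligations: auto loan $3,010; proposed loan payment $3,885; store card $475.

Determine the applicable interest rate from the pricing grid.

Credit score 722 ≥ 646; Total monthly debts = (3,010 + 3,885 + 475) = 7,370. DTI = 7,370/15,550 = 47.4% ≤ 50%
Loan-to-value = 718,500/911,500 = 78.8% — pass (97% max)
Score 722 is in the 720+ band; LTV 78.8% is in the 77.01–85% band → 8.45%.

8.45%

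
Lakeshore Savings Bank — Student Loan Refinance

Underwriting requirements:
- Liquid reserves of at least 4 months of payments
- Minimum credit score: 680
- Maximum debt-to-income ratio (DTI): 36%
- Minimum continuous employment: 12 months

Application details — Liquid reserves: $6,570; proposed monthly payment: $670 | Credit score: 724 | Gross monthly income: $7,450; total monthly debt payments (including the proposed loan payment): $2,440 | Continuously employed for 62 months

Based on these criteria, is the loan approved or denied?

Liquid reserves cover 6,570/670 = 9.8 months — ≥ 4 required
Credit score 724 ≥ 680 (meets)
Debt-to-income = 2,440/7,450 = 32.8% — meets 36% limit
Employment 62 ≥ 12 months
All criteria satisfied.

Approved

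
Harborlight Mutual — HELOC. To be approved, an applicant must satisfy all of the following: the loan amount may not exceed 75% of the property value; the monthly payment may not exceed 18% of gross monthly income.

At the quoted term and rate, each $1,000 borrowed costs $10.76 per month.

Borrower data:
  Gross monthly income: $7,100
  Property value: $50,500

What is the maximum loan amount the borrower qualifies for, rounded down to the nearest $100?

Payment cap: 18% × $7,100 = $1,278/month.
At $10.76 per $1,000, that supports 1,278/10.76 × 1,000 ≈ $118,773 → $118,700.
LTV cap: 75% × $50,500 = $37,875 → $37,800.
Binding constraint: loan-to-value.

$37,800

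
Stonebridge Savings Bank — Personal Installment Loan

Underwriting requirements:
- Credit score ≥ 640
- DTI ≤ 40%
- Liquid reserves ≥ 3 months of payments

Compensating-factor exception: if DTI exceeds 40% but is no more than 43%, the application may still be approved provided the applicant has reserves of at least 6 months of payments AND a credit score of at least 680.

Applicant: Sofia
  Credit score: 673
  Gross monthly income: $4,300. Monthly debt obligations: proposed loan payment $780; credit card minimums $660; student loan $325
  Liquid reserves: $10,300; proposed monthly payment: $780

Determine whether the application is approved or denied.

Credit score 673 ≥ 640 (meets base)
Total debts = (780 + 660 + 325) = 1,765. DTI: 1,765 ÷ 4,300 = 41%, over the 40% base limit.
Reserves: 10,300 ÷ 780 = 13.2 months (meets 3-month minimum)
DTI 41% is within the 40%–43% exception band; checking compensating factors.
Override check — reserves: 13.2 mo (ok); score: 673 (below 680).
Override conditions not both satisfied; exception does not apply.

Denied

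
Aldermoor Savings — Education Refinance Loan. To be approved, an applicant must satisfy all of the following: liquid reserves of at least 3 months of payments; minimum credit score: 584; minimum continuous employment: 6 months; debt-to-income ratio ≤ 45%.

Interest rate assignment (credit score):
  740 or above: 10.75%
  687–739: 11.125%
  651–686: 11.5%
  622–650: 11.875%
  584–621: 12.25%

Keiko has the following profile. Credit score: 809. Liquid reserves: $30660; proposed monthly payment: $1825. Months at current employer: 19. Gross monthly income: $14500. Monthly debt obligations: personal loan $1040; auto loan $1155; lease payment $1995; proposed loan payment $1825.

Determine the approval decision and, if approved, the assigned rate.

Credit score 809 ≥ 584 (meets minimum)
Employment 19 ≥ 6 months
Total monthly debts = (1,040 + 1,155 + 1,995 + 1,825) = 6,015. Debt-to-income = 6,015/14,500 = 41.5% — meets 45% limit
Reserves = 30,660/1,825 = 16.8 months ≥ 3
All requirements met. Score 809 falls in the 740 or above tier → 10.75%.

Approved at 10.75%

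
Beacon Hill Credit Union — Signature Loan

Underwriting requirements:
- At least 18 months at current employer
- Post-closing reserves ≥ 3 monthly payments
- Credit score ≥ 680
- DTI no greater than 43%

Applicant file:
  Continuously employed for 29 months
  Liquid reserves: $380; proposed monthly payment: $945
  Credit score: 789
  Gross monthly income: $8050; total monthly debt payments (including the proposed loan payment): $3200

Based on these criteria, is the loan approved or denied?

Employment 29 ≥ 18 months
Liquid reserves cover 380/945 = 0.4 months — < 3 required
Credit score 789 ≥ 680 (meets)
DTI = 3,200/8,050 = 39.8% ≤ 43%
Fails on reserves.

Denied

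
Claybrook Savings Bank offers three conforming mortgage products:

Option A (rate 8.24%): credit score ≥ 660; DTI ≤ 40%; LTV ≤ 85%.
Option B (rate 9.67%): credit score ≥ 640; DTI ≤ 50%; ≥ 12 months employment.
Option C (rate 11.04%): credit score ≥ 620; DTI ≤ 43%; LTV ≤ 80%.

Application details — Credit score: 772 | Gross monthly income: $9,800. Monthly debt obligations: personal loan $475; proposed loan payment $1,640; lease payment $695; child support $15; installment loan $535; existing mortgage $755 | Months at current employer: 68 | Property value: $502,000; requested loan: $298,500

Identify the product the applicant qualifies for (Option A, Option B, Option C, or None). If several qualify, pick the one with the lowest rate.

Option B

Total debts = (475 + 1,640 + 695 + 15 + 535 + 755) = 4,115; DTI = 4,115/9,800 = 42%.
LTV = 298,500/502,000 = 59.5%.
Option A: score 772 ≥ 660; DTI 42% > 40%; LTV 59.5% ≤ 85% → does not qualify.
Option B: score 772 ≥ 640; DTI 42% ≤ 50%; employment 68 ≥ 12 mo → qualifies.
Option C: score 772 ≥ 620; DTI 42% ≤ 43%; LTV 59.5% ≤ 80% → qualifies.
Qualifying: Option B, Option C. Lowest rate is 9.67% → Option B.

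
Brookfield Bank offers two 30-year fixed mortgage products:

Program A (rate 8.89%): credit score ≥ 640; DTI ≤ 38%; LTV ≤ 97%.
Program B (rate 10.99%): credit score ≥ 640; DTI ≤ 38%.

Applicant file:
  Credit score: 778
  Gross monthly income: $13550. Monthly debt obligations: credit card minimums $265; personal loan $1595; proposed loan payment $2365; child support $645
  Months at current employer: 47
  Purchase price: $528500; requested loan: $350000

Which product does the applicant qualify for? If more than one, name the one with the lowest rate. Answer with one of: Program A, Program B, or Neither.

Total debts = (265 + 1,595 + 2,365 + 645) = 4,870; DTI = 4,870/13,550 = 35.9%.
LTV = 350,000/528,500 = 66.2%.
Program A: score 778 ≥ 640; DTI 35.9% ≤ 38%; LTV 66.2% ≤ 97% → qualifies.
Program B: score 778 ≥ 640; DTI 35.9% ≤ 38% → qualifies.
Qualifying: Program A, Program B. Lowest rate is 8.89% → Program A.

Program A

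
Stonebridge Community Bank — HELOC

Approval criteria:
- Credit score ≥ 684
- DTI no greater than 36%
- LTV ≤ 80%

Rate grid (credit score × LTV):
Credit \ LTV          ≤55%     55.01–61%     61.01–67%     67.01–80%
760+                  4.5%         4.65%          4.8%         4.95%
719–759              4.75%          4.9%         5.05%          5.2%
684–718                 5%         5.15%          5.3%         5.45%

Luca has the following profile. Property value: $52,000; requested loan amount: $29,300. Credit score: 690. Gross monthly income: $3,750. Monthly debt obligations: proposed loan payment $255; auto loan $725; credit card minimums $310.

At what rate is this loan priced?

5.15%

Credit score 690 ≥ 684; Total monthly debts = (255 + 725 + 310) = 1,290. DTI: 1,290 ÷ 3,750 = 34.4%, within the 36% cap
Loan-to-value = 29,300/52,000 = 56.3% — pass (80% max)
Score 690 is in the 684–718 band; LTV 56.3% is in the 55.01–61% band → 5.15%.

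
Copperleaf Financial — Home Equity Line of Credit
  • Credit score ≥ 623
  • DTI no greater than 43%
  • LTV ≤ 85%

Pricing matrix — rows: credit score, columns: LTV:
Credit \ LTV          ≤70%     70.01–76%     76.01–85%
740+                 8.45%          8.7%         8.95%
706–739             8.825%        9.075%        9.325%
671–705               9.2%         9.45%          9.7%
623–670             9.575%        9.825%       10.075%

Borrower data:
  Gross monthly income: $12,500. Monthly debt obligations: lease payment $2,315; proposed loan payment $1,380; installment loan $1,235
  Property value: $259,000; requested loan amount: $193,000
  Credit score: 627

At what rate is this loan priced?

9.825%

Credit score 627 ≥ 623; Total monthly debts = (2,315 + 1,380 + 1,235) = 4,930. Debt-to-income = 4,930/12,500 = 39.4% — meets 43% limit
LTV = 193,000/259,000 = 74.5% ≤ 85%
Score 627 is in the 623–670 band; LTV 74.5% is in the 70.01–76% band → 9.825%.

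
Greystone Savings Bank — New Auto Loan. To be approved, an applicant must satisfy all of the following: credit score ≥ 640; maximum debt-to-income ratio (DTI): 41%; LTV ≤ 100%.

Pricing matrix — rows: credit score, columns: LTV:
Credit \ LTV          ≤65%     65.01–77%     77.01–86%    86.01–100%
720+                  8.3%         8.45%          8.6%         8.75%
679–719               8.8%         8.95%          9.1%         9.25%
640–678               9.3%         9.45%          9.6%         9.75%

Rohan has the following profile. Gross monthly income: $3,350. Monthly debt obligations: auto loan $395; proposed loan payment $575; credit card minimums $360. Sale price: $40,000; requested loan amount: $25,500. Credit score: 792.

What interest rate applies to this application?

Credit score 792 ≥ 640; Total monthly debts = (395 + 575 + 360) = 1,330. DTI: 1,330 ÷ 3,350 = 39.7%, within the 41% cap
LTV = 25,500/40,000 = 63.8% ≤ 100%
Score 792 is in the 720+ band; LTV 63.8% is in the ≤65% band → 8.3%.

8.3%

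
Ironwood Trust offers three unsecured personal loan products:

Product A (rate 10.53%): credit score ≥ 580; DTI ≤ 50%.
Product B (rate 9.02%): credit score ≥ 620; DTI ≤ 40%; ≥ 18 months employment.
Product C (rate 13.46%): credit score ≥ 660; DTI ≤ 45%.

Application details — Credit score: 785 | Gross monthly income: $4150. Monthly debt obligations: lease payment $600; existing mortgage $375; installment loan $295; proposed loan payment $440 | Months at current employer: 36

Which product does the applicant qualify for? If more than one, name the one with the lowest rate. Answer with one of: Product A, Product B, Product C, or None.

Total debts = (600 + 375 + 295 + 440) = 1,710; DTI = 1,710/4,150 = 41.2%.
Product A: score 785 ≥ 580; DTI 41.2% ≤ 50% → qualifies.
Product B: score 785 ≥ 620; DTI 41.2% > 40%; employment 36 ≥ 18 mo → does not qualify.
Product C: score 785 ≥ 660; DTI 41.2% ≤ 45% → qualifies.
Qualifying: Product A, Product C. Lowest rate is 10.53% → Product A.

Product A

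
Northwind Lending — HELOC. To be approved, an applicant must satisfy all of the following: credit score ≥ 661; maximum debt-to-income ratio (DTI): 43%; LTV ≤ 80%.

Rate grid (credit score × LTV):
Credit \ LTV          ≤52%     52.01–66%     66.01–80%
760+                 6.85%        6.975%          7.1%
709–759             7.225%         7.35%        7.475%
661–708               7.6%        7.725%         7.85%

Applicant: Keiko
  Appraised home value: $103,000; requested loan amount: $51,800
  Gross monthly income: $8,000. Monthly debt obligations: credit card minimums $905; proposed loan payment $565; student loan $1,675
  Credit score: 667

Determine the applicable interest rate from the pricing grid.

Credit score 667 ≥ 661; Total monthly debts = (905 + 565 + 1,675) = 3,145. Debt-to-income = 3,145/8,000 = 39.3% — meets 43% limit
LTV = 51,800/103,000 = 50.3% ≤ 80%
Row: 667 falls in 661–708. Column: 50.3% falls in ≤52%. Rate = 7.6%.

7.6%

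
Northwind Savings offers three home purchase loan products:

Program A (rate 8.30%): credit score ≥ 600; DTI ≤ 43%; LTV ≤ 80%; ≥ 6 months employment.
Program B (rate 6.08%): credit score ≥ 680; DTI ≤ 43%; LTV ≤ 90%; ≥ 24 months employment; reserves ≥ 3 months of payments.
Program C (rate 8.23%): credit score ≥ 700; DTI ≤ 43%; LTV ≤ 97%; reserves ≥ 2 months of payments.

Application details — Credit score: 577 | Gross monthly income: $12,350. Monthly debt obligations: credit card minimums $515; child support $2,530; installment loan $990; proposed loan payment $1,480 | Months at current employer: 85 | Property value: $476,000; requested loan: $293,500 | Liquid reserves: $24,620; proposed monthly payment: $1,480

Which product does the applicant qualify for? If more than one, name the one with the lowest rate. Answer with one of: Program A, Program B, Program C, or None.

None

Total debts = (515 + 2,530 + 990 + 1,480) = 5,515; DTI = 5,515/12,350 = 44.7%.
LTV = 293,500/476,000 = 61.7%.
Reserves = 24,620/1,480 = 16.6 months.
Program A: score 577 < 600; DTI 44.7% > 43%; LTV 61.7% ≤ 80%; employment 85 ≥ 6 mo → does not qualify.
Program B: score 577 < 680; DTI 44.7% > 43%; LTV 61.7% ≤ 90%; employment 85 ≥ 24 mo; reserves 16.6 ≥ 3 mo → does not qualify.
Program C: score 577 < 700; DTI 44.7% > 43%; LTV 61.7% ≤ 97%; reserves 16.6 ≥ 2 mo → does not qualify.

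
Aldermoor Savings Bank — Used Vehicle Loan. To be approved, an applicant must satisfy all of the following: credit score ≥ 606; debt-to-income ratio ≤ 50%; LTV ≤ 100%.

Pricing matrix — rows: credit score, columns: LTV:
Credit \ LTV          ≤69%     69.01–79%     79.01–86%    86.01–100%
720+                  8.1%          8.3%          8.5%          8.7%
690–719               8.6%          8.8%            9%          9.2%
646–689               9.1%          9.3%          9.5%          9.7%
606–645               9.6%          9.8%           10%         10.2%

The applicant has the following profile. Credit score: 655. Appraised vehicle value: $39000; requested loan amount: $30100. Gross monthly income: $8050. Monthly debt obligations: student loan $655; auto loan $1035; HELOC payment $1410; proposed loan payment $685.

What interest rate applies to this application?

Credit score 655 ≥ 606; Total monthly debts = (655 + 1,035 + 1,410 + 685) = 3,785. Debt-to-income = 3,785/8,050 = 47% — meets 50% limit
Loan-to-value = 30,100/39,000 = 77.2% — pass (100% max)
Credit 655 → row 646–689; LTV 77.2% → column 69.01–79%. Grid cell → 9.3%.

9.3%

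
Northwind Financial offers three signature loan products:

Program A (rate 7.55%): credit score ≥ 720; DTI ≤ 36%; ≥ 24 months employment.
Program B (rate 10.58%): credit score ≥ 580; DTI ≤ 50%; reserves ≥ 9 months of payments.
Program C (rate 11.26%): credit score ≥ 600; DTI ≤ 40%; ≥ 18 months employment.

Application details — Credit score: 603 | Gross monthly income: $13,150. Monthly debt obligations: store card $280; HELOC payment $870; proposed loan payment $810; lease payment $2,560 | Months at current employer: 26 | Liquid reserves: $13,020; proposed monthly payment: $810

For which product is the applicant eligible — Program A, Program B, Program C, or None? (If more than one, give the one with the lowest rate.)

Program B

Total debts = (280 + 870 + 810 + 2,560) = 4,520; DTI = 4,520/13,150 = 34.4%.
Reserves = 13,020/810 = 16.1 months.
Program A: score 603 < 720; DTI 34.4% ≤ 36%; employment 26 ≥ 24 mo → does not qualify.
Program B: score 603 ≥ 580; DTI 34.4% ≤ 50%; reserves 16.1 ≥ 9 mo → qualifies.
Program C: score 603 ≥ 600; DTI 34.4% ≤ 40%; employment 26 ≥ 18 mo → qualifies.
Qualifying: Program B, Program C. Lowest rate is 10.58% → Program B.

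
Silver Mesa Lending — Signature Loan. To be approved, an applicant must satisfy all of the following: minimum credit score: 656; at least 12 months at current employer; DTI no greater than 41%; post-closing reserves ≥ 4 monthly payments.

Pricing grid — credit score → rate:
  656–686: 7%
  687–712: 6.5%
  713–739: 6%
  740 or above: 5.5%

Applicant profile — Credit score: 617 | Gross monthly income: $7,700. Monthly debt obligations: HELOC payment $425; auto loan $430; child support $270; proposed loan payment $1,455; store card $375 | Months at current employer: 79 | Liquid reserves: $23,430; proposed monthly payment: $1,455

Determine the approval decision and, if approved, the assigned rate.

Credit score 617 < 656 (below minimum)
Total monthly debts = (425 + 430 + 270 + 1,455 + 375) = 2,955. DTI: 2,955 ÷ 7,700 = 38.4%, within the 41% cap
Employment 79 ≥ 12 months
Reserves = 23,430/1,455 = 16.1 months ≥ 4
Not all requirements met → denied.

Denied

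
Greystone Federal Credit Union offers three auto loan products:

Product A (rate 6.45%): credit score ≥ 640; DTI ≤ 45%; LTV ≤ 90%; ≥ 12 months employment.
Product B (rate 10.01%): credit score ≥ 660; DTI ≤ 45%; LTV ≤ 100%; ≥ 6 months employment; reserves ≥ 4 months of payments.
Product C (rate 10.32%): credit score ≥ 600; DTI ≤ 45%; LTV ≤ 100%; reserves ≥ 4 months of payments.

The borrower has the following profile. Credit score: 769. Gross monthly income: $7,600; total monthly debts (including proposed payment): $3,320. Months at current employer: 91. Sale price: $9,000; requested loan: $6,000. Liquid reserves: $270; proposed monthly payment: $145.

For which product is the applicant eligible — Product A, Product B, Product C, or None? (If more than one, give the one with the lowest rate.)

Product A

DTI = 3,320/7,600 = 43.7%.
LTV = 6,000/9,000 = 66.7%.
Reserves = 270/145 = 1.9 months.
Product A: score 769 ≥ 640; DTI 43.7% ≤ 45%; LTV 66.7% ≤ 90%; employment 91 ≥ 12 mo → qualifies.
Product B: score 769 ≥ 660; DTI 43.7% ≤ 45%; LTV 66.7% ≤ 100%; employment 91 ≥ 6 mo; reserves 1.9 < 4 mo → does not qualify.
Product C: score 769 ≥ 600; DTI 43.7% ≤ 45%; LTV 66.7% ≤ 100%; reserves 1.9 < 4 mo → does not qualify.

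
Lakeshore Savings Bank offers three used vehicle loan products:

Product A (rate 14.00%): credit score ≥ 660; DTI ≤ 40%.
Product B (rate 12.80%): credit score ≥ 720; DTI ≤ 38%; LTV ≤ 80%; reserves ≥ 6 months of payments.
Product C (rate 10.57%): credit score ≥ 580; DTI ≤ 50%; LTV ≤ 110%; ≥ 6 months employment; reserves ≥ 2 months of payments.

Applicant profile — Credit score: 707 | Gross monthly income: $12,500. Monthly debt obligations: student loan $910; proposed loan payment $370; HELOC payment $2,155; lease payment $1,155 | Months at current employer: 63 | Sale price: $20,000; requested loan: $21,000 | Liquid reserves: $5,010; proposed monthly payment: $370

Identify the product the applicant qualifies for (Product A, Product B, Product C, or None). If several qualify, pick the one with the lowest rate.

Product C

Total debts = (910 + 370 + 2,155 + 1,155) = 4,590; DTI = 4,590/12,500 = 36.7%.
LTV = 21,000/20,000 = 105%.
Reserves = 5,010/370 = 13.5 months.
Product A: score 707 ≥ 660; DTI 36.7% ≤ 40% → qualifies.
Product B: score 707 < 720; DTI 36.7% ≤ 38%; LTV 105% > 80%; reserves 13.5 ≥ 6 mo → does not qualify.
Product C: score 707 ≥ 580; DTI 36.7% ≤ 50%; LTV 105% ≤ 110%; employment 63 ≥ 6 mo; reserves 13.5 ≥ 2 mo → qualifies.
Qualifying: Product A, Product C. Lowest rate is 10.57% → Product C.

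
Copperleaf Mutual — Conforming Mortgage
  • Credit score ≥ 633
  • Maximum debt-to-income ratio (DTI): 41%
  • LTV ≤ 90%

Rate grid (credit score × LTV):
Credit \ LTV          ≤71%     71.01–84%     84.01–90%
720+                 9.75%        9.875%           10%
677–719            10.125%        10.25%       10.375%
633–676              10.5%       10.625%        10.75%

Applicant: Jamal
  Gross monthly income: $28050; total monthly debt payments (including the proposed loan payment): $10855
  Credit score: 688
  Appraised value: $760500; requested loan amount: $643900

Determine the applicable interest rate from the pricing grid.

Credit score 688 ≥ 633; DTI: 10,855 ÷ 28,050 = 38.7%, within the 41% cap
LTV: 643,900 ÷ 760,500 = 84.7%, within 90% cap
Credit 688 → row 677–719; LTV 84.7% → column 84.01–90%. Grid cell → 10.375%.

10.375%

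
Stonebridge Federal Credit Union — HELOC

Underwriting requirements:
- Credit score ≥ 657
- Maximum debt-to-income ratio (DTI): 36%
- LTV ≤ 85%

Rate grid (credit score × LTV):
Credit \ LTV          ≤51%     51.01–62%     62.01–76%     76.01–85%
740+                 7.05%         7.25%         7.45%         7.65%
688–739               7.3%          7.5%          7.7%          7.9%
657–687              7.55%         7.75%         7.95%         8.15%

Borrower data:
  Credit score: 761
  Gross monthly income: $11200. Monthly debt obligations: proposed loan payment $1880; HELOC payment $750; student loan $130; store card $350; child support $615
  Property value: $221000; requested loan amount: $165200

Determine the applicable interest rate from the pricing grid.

Credit score 761 ≥ 657; Total monthly debts = (1,880 + 750 + 130 + 350 + 615) = 3,725. DTI = 3,725/11,200 = 33.3% ≤ 36%
LTV: 165,200 ÷ 221,000 = 74.8%, within 85% cap
Credit 761 → row 740+; LTV 74.8% → column 62.01–76%. Grid cell → 7.45%.

7.45%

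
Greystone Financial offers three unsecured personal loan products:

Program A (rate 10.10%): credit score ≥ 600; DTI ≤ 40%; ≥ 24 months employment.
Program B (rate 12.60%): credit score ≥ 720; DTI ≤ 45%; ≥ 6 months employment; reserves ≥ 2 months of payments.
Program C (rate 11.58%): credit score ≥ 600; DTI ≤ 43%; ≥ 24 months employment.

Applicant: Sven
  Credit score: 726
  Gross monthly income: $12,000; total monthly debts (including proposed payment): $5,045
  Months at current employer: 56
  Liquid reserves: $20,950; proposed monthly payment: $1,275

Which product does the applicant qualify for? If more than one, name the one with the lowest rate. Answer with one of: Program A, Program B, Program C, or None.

Program C

DTI = 5,045/12,000 = 42%.
Reserves = 20,950/1,275 = 16.4 months.
Program A: score 726 ≥ 600; DTI 42% > 40%; employment 56 ≥ 24 mo → does not qualify.
Program B: score 726 ≥ 720; DTI 42% ≤ 45%; employment 56 ≥ 6 mo; reserves 16.4 ≥ 2 mo → qualifies.
Program C: score 726 ≥ 600; DTI 42% ≤ 43%; employment 56 ≥ 24 mo → qualifies.
Qualifying: Program B, Program C. Lowest rate is 11.58% → Program C.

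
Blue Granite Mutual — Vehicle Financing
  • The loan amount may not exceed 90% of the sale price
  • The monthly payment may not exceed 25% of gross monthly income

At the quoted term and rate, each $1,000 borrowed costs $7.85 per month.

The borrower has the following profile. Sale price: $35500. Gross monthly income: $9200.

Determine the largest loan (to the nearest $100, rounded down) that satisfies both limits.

Payment cap: 25% × $9,200 = $2,300/month.
At $7.85 per $1,000, that supports 2,300/7.85 × 1,000 ≈ $292,993 → $292,900.
LTV cap: 90% × $35,500 = $31,950 → $31,900.
Binding constraint: loan-to-value.

$31,900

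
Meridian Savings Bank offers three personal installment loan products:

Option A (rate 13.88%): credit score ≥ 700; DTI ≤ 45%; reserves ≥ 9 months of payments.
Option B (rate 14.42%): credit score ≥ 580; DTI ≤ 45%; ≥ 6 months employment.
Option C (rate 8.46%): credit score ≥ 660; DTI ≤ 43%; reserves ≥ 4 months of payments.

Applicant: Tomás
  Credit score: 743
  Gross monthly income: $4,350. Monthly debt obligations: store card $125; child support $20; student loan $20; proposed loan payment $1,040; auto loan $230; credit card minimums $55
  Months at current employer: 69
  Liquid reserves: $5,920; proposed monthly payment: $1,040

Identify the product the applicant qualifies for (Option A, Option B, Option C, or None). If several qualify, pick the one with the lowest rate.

Total debts = (125 + 20 + 20 + 1,040 + 230 + 55) = 1,490; DTI = 1,490/4,350 = 34.3%.
Reserves = 5,920/1,040 = 5.7 months.
Option A: score 743 ≥ 700; DTI 34.3% ≤ 45%; reserves 5.7 < 9 mo → does not qualify.
Option B: score 743 ≥ 580; DTI 34.3% ≤ 45%; employment 69 ≥ 6 mo → qualifies.
Option C: score 743 ≥ 660; DTI 34.3% ≤ 43%; reserves 5.7 ≥ 4 mo → qualifies.
Qualifying: Option B, Option C. Lowest rate is 8.46% → Option C.

Option C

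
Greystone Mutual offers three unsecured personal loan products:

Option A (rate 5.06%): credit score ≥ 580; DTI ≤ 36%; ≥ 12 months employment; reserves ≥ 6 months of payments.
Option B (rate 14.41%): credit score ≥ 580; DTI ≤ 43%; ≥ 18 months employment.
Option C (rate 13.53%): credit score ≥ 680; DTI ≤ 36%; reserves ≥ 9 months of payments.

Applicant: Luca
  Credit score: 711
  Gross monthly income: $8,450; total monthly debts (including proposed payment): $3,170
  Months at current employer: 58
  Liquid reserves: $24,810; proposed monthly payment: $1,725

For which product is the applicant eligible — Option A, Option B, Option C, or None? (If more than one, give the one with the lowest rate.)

Option B

DTI = 3,170/8,450 = 37.5%.
Reserves = 24,810/1,725 = 14.4 months.
Option A: score 711 ≥ 580; DTI 37.5% > 36%; employment 58 ≥ 12 mo; reserves 14.4 ≥ 6 mo → does not qualify.
Option B: score 711 ≥ 580; DTI 37.5% ≤ 43%; employment 58 ≥ 18 mo → qualifies.
Option C: score 711 ≥ 680; DTI 37.5% > 36%; reserves 14.4 ≥ 9 mo → does not qualify.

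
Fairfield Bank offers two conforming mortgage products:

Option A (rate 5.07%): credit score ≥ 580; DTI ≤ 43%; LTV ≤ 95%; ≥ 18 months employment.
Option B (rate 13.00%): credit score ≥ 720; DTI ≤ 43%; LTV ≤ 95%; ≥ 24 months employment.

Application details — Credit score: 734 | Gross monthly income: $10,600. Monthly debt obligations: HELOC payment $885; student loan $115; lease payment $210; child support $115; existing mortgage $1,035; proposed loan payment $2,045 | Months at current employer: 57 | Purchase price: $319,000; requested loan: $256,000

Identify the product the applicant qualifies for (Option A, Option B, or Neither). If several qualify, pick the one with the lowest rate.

Option A

Total debts = (885 + 115 + 210 + 115 + 1,035 + 2,045) = 4,405; DTI = 4,405/10,600 = 41.6%.
LTV = 256,000/319,000 = 80.3%.
Option A: score 734 ≥ 580; DTI 41.6% ≤ 43%; LTV 80.3% ≤ 95%; employment 57 ≥ 18 mo → qualifies.
Option B: score 734 ≥ 720; DTI 41.6% ≤ 43%; LTV 80.3% ≤ 95%; employment 57 ≥ 24 mo → qualifies.
Qualifying: Option A, Option B. Lowest rate is 5.07% → Option A.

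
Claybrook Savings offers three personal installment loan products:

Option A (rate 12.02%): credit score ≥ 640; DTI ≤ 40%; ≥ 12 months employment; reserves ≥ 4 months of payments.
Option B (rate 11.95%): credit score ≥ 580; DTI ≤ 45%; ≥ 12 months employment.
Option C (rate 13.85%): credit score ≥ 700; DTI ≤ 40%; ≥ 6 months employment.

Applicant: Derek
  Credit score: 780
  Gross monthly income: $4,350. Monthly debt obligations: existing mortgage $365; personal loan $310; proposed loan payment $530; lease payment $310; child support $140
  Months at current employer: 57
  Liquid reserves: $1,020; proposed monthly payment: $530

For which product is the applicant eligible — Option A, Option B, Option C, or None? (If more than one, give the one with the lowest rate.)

Option B

Total debts = (365 + 310 + 530 + 310 + 140) = 1,655; DTI = 1,655/4,350 = 38%.
Reserves = 1,020/530 = 1.9 months.
Option A: score 780 ≥ 640; DTI 38% ≤ 40%; employment 57 ≥ 12 mo; reserves 1.9 < 4 mo → does not qualify.
Option B: score 780 ≥ 580; DTI 38% ≤ 45%; employment 57 ≥ 12 mo → qualifies.
Option C: score 780 ≥ 700; DTI 38% ≤ 40%; employment 57 ≥ 6 mo → qualifies.
Qualifying: Option B, Option C. Lowest rate is 11.95% → Option B.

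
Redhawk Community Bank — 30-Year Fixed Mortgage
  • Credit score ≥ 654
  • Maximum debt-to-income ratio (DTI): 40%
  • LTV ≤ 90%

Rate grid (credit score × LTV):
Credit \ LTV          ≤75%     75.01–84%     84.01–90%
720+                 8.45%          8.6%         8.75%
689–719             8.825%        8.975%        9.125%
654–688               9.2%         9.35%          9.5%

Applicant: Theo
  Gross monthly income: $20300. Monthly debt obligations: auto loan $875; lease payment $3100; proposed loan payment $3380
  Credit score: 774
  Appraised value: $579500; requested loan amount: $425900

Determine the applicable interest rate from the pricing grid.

Credit score 774 ≥ 654; Total monthly debts = (875 + 3,100 + 3,380) = 7,355. DTI = 7,355/20,300 = 36.2% ≤ 40%
Loan-to-value = 425,900/579,500 = 73.5% — pass (90% max)
Row: 774 falls in 720+. Column: 73.5% falls in ≤75%. Rate = 8.45%.

8.45%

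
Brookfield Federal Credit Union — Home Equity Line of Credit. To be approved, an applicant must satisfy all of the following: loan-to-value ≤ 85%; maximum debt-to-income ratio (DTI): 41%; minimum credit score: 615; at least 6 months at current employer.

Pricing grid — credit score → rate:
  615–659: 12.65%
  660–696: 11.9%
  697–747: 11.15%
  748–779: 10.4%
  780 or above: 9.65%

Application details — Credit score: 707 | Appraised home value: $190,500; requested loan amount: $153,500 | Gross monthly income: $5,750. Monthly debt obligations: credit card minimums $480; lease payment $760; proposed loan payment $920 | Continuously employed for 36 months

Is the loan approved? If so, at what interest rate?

Credit score 707 ≥ 615 (meets minimum)
LTV = 153,500/190,500 = 80.6% ≤ 85%
Employment 36 ≥ 6 months
Total monthly debts = (480 + 760 + 920) = 2,160. DTI: 2,160 ÷ 5,750 = 37.6%, within the 41% cap
All requirements met. Score 707 falls in the 697–747 tier → 11.15%.

Approved at 11.15%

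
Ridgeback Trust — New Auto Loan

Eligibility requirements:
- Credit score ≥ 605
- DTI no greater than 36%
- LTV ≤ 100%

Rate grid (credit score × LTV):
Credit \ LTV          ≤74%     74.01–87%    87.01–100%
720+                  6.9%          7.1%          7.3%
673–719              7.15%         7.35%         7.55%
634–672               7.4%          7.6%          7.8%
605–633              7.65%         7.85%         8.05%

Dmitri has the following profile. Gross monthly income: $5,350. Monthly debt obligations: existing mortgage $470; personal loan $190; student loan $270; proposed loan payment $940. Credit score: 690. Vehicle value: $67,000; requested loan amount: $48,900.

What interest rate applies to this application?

7.15%

Credit score 690 ≥ 605; Total monthly debts = (470 + 190 + 270 + 940) = 1,870. DTI = 1,870/5,350 = 35% ≤ 36%
LTV: 48,900 ÷ 67,000 = 73%, within 100% cap
Row: 690 falls in 673–719. Column: 73% falls in ≤74%. Rate = 7.15%.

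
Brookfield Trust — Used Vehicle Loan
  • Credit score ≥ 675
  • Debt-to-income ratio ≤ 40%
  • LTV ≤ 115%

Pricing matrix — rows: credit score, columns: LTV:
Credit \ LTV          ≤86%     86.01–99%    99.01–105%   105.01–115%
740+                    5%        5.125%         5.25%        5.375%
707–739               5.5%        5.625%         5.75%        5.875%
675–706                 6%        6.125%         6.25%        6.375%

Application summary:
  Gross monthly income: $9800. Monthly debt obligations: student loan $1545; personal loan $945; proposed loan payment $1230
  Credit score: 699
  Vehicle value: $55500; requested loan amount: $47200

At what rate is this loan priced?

Credit score 699 ≥ 675; Total monthly debts = (1,545 + 945 + 1,230) = 3,720. DTI: 3,720 ÷ 9,800 = 38%, within the 40% cap
Loan-to-value = 47,200/55,500 = 85% — pass (115% max)
Score 699 is in the 675–706 band; LTV 85% is in the ≤86% band → 6%.

6%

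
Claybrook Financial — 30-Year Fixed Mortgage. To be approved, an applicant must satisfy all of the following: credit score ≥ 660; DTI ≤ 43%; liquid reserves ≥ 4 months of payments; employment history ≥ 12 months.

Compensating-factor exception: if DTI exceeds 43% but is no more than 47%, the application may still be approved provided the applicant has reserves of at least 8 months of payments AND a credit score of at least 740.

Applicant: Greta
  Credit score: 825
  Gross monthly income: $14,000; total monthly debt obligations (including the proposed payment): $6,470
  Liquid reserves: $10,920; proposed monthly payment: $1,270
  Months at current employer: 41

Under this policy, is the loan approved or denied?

Approved

Credit score 825 ≥ 660 (meets base)
DTI: 6,470 ÷ 14,000 = 46.2%, over the 43% base limit.
Reserves: 10,920 ÷ 1,270 = 8.6 months (meets 4-month minimum)
Employment 41 ≥ 12 months
46.2% falls in the override range (43%–47%), so the compensating-factor test applies.
Override check — reserves: 8.6 mo (ok); score: 825 (ok).
Both override conditions satisfied; DTI exception granted.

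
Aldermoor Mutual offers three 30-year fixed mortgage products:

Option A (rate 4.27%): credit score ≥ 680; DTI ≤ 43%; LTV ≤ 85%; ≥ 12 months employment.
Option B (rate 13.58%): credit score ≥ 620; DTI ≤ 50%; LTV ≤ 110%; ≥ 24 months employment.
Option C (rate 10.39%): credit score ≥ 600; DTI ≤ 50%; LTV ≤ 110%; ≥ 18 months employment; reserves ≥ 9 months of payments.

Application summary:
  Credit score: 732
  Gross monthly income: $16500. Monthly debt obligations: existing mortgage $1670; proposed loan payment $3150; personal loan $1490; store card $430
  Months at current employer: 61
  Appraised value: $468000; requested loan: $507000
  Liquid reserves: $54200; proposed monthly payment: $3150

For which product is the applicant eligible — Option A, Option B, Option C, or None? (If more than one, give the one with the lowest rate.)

Total debts = (1,670 + 3,150 + 1,490 + 430) = 6,740; DTI = 6,740/16,500 = 40.8%.
LTV = 507,000/468,000 = 108.3%.
Reserves = 54,200/3,150 = 17.2 months.
Option A: score 732 ≥ 680; DTI 40.8% ≤ 43%; LTV 108.3% > 85%; employment 61 ≥ 12 mo → does not qualify.
Option B: score 732 ≥ 620; DTI 40.8% ≤ 50%; LTV 108.3% ≤ 110%; employment 61 ≥ 24 mo → qualifies.
Option C: score 732 ≥ 600; DTI 40.8% ≤ 50%; LTV 108.3% ≤ 110%; employment 61 ≥ 18 mo; reserves 17.2 ≥ 9 mo → qualifies.
Qualifying: Option B, Option C. Lowest rate is 10.39% → Option C.

Option C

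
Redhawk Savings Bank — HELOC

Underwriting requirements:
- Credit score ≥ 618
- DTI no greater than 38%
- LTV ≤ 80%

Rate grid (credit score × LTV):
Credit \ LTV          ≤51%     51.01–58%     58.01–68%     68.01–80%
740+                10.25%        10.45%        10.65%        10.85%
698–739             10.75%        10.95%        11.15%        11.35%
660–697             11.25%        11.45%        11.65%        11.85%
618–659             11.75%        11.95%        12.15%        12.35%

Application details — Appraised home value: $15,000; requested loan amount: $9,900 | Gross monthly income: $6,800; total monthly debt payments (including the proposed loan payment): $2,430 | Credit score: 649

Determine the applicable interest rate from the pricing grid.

12.15%

Credit score 649 ≥ 618; DTI = 2,430/6,800 = 35.7% ≤ 38%
LTV: 9,900 ÷ 15,000 = 66%, within 80% cap
Score 649 is in the 618–659 band; LTV 66% is in the 58.01–68% band → 12.15%.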